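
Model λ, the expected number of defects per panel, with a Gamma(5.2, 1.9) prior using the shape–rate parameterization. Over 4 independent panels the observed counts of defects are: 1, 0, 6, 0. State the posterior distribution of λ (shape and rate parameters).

Posterior: Gamma(shape=12.2, rate=5.9)

Total count ∑xᵢ = 7 over n = 4 panels.
Gamma is conjugate to the Poisson likelihood: posterior is Gamma(shape = 5.2+7 = 12.2, rate = 1.9+4 = 5.9).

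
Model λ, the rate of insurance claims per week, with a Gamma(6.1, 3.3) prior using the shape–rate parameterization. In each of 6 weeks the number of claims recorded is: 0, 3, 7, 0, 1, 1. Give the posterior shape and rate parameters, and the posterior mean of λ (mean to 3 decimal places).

Posterior: Gamma(shape=18.1, rate=9.3); mean ≈ 1.946

The Poisson likelihood adds the total count to the shape and the number of exposure periods to the rate. Here ∑xᵢ = 12 and n = 6, so shape 6.1→18.1 and rate 3.3→9.3.
E[λ | data] = 18.1/9.3 = 1.946.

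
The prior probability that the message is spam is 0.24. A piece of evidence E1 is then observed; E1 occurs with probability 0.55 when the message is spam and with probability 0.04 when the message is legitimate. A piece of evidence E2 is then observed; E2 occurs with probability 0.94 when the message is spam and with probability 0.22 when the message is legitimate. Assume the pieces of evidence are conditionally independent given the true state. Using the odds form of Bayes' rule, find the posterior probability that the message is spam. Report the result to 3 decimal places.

Prior odds = 0.24/(1−0.24) = 0.31579. In log-odds, ln(0.31579) = -1.1527.
Add log likelihood ratios: ln(13.750) + ln(4.2727) = 4.0733.
Posterior log-odds = 2.9206, so posterior odds = exp(2.9206) = 18.553. Converting, P(H|E) = 18.553/19.553 = 0.949.

Posterior probability ≈ 0.949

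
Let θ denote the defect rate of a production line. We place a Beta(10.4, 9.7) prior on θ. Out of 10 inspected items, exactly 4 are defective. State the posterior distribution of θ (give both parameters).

Posterior: Beta(14.4, 15.7)

The binomial likelihood is conjugate to the Beta prior: with 4 successes and 6 failures, the posterior is Beta(10.4+4, 9.7+6) = Beta(14.4, 15.7).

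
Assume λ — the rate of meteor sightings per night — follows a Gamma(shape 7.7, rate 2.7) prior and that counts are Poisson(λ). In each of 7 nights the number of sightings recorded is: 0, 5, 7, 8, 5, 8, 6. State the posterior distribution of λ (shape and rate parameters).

Posterior: Gamma(shape=46.7, rate=9.7)

The Poisson likelihood adds the total count to the shape and the number of exposure periods to the rate. Here ∑xᵢ = 39 and n = 7, so shape 7.7→46.7 and rate 2.7→9.7.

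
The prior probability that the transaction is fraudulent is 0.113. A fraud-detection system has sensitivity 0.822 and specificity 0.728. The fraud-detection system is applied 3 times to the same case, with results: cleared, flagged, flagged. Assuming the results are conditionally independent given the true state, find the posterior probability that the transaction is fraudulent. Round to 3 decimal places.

Posterior P(H) ≈ 0.221

With H the event that the transaction is fraudulent, the joint likelihood of the observed sequence is P(data|H) = 0.178·0.822·0.822 = 0.12027 and P(data|¬H) = 0.728·0.272·0.272 = 0.053860.
Bayes: P(H|data) = 0.113·0.12027 / (0.113·0.12027 + 0.887·0.053860) = 0.013591/0.061365 = 0.2215.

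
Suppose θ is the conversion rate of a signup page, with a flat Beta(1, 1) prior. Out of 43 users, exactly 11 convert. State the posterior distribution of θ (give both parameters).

Posterior: Beta(12, 33)

The binomial likelihood is conjugate to the Beta prior: with 11 successes and 32 failures, the posterior is Beta(1+11, 1+32) = Beta(12, 33).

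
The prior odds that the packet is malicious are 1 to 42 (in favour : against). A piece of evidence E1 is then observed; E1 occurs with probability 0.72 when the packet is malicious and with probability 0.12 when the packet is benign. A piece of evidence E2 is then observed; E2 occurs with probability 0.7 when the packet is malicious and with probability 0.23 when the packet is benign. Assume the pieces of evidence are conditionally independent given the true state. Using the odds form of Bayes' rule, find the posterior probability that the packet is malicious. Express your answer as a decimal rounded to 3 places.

Posterior probability ≈ 0.303

Prior odds = 1/42 = 0.023810. In log-odds, ln(0.023810) = -3.7377.
Add log likelihood ratios: ln(6.0000) + ln(3.0435) = 2.9048.
Posterior log-odds = -0.83291, so posterior odds = exp(-0.83291) = 0.43478. Converting, P(H|E) = 0.43478/1.4348 = 0.303.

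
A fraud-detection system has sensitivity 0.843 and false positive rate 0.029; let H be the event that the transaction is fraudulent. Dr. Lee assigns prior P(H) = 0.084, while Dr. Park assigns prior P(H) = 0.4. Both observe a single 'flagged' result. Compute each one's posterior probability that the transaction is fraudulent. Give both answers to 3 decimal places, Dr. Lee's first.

Dr. Lee: 0.727; Dr. Park: 0.951

P('+'|H) = 0.843, P('+'|¬H) = 0.029.
Dr. Lee: numerator 0.843·0.084 = 0.070812; evidence = 0.070812+0.029·0.916 = 0.097376; posterior = 0.727.
Dr. Park: numerator 0.843·0.4 = 0.33720; evidence = 0.33720+0.029·0.6 = 0.35460; posterior = 0.951.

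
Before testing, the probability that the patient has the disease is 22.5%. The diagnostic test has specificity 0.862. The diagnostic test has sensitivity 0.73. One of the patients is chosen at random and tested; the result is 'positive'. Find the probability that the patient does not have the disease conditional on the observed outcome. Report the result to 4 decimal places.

Let H be the event that the patient has the disease. P(H) = 0.225, so P(¬H) = 0.775. With E the 'positive' result, P(E|H) = 0.73 and P(E|¬H) = 0.138.
P(E) = 0.73·0.225 + 0.138·0.775 = 0.16425 + 0.10695 = 0.27120.
By Bayes' theorem, P(H|E) = 0.16425 / 0.27120 = 0.6056. Hence P(¬H|E) = 1 − 0.6056 = 0.3944.

P(¬H | E) ≈ 0.3944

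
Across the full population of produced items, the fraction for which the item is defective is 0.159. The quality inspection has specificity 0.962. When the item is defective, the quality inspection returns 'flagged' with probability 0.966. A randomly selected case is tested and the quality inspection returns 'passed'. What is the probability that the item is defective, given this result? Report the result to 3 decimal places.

P(H | E) ≈ 0.007

Let H be the event that the item is defective. P(H) = 0.159, so P(¬H) = 0.841. With E the 'passed' result, P(E|H) = 0.034 and P(E|¬H) = 0.962.
P(E) = 0.034·0.159 + 0.962·0.841 = 0.0054060 + 0.80904 = 0.81445.
By Bayes' theorem, P(H|E) = 0.0054060 / 0.81445 = 0.007.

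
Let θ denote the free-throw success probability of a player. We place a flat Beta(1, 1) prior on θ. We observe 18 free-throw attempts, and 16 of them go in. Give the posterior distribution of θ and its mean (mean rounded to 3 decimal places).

Observing 16 successes and 2 failures updates Beta(1, 1) by adding the success and failure counts to the two shape parameters: α = 1+16 = 17, β = 1+2 = 3.
E[θ | data] = 17/(17+3) = 0.850.

Posterior: Beta(17, 3); mean ≈ 0.850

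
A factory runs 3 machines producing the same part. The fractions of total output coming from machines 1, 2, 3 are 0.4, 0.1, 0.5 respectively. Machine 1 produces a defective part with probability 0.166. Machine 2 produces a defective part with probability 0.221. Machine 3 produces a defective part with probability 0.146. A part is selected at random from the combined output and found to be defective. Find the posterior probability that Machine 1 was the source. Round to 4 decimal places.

P(defective|M1) = 0.166; P(defective|M2) = 0.221; P(defective|M3) = 0.146.
Prior × likelihood for each source: 0.4·0.166=0.06640, 0.1·0.221=0.02210, 0.5·0.146=0.07300. Summing gives P(defective) = 0.16150.
P(Machine 1 | defective) = 0.06640 / 0.16150 = 0.4111.

Posterior probability ≈ 0.4111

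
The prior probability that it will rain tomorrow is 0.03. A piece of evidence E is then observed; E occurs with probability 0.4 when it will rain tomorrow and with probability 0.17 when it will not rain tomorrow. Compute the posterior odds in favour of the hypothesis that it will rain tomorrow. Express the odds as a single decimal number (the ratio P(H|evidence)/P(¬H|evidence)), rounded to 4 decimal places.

Posterior odds ≈ 0.0728

Prior odds = 0.03/(1−0.03) = 0.030928.
Likelihood ratio for E = 0.4/0.17 = 2.3529.
Posterior odds = prior odds × LR = 0.072771.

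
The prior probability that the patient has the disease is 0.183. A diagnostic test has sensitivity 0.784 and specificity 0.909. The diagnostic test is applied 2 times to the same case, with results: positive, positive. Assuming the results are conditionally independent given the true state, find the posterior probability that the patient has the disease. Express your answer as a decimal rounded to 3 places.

Let H be the event that the patient has the disease; start with P(H) = 0.183. P('positive'|H) = 0.784, P('positive'|¬H) = 0.091.
Update on result 1 ('positive'): P(H) ← 0.784·0.1830 / (0.784·0.1830 + 0.091·0.8170) = 0.14347/0.21782 = 0.6587.
Update on result 2 ('positive'): P(H) ← 0.784·0.6587 / (0.784·0.6587 + 0.091·0.3413) = 0.51640/0.54746 = 0.9433.

Posterior P(H) ≈ 0.943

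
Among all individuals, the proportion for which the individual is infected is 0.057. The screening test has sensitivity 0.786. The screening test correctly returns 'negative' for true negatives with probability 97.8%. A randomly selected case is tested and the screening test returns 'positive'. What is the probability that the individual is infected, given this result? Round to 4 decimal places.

P(H | E) ≈ 0.6835

Let H be the event that the individual is infected. P(H) = 0.057, so P(¬H) = 0.943. With E the 'positive' result, P(E|H) = 0.786 and P(E|¬H) = 0.022.
P(E) = 0.786·0.057 + 0.022·0.943 = 0.044802 + 0.020746 = 0.065548.
By Bayes' theorem, P(H|E) = 0.044802 / 0.065548 = 0.6835.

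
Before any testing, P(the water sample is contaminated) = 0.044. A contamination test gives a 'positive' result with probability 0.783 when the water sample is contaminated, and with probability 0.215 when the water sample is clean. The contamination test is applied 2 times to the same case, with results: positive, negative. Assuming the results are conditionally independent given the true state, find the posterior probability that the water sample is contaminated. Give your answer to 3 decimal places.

With H the event that the water sample is contaminated, the joint likelihood of the observed sequence is P(data|H) = 0.783·0.217 = 0.16991 and P(data|¬H) = 0.215·0.785 = 0.16878.
Bayes: P(H|data) = 0.044·0.16991 / (0.044·0.16991 + 0.956·0.16878) = 0.0074761/0.16882 = 0.0443.

Posterior P(H) ≈ 0.044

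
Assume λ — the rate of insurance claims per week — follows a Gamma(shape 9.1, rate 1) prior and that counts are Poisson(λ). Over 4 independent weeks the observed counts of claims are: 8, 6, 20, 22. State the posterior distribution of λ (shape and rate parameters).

Posterior: Gamma(shape=65.1, rate=5)

Total count ∑xᵢ = 56 over n = 4 weeks.
Gamma is conjugate to the Poisson likelihood: posterior is Gamma(shape = 9.1+56 = 65.1, rate = 1+4 = 5).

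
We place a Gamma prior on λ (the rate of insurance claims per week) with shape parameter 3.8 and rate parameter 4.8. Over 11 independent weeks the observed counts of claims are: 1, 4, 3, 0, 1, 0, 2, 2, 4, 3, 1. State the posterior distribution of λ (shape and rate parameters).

Total count ∑xᵢ = 21 over n = 11 weeks.
Gamma is conjugate to the Poisson likelihood: posterior is Gamma(shape = 3.8+21 = 24.8, rate = 4.8+11 = 15.8).

Posterior: Gamma(shape=24.8, rate=15.8)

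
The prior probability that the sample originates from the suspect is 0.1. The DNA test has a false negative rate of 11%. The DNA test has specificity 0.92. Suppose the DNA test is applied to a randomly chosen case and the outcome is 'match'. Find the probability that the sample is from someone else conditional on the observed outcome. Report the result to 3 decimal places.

Write H for 'the sample originates from the suspect'. Prior odds H:¬H = 0.1/0.9 = 0.11111. For the 'match' outcome, the likelihood ratio is 0.89/0.08 = 11.125.
Posterior odds = 0.11111 × 11.125 = 1.2361, so P(H|E) = 1.2361/(1+1.2361) = 0.553. Then P(¬H|E) = 1 − 0.553 = 0.447.

P(¬H | E) ≈ 0.447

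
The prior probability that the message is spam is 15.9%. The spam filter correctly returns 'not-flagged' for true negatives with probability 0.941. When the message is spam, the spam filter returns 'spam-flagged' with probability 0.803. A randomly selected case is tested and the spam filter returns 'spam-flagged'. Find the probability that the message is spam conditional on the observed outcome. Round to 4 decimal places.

P(H | E) ≈ 0.7201

Write H for 'the message is spam'. Prior odds H:¬H = 0.159/0.841 = 0.18906. For the 'spam-flagged' outcome, the likelihood ratio is 0.803/0.059 = 13.610.
Posterior odds = 0.18906 × 13.610 = 2.5731, so P(H|E) = 2.5731/(1+2.5731) = 0.7201.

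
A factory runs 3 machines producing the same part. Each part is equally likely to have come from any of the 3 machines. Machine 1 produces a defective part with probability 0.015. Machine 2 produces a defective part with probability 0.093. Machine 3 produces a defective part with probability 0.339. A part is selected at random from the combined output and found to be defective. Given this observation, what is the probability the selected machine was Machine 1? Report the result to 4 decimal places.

Posterior probability ≈ 0.0336

P(defective|M1) = 0.015; P(defective|M2) = 0.093; P(defective|M3) = 0.339.
Prior × likelihood for each source: 0.333333·0.015=0.005000, 0.333333·0.093=0.03100, 0.333333·0.339=0.1130. Summing gives P(defective) = 0.14900.
P(Machine 1 | defective) = 0.005000 / 0.14900 = 0.0336.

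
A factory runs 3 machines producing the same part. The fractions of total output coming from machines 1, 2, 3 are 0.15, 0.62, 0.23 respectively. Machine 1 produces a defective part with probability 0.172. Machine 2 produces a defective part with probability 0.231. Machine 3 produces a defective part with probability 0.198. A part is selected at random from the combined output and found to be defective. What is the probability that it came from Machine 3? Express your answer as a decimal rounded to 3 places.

Posterior probability ≈ 0.212

P(defective|M1) = 0.172; P(defective|M2) = 0.231; P(defective|M3) = 0.198.
Prior × likelihood for each source: 0.15·0.172=0.02580, 0.62·0.231=0.1432, 0.23·0.198=0.04554. Summing gives P(defective) = 0.21456.
P(Machine 3 | defective) = 0.04554 / 0.21456 = 0.212.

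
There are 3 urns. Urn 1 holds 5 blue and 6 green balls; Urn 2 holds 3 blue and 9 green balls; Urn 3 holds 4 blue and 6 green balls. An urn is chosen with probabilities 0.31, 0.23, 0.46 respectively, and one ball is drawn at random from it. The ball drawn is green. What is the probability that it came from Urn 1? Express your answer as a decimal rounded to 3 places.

Posterior probability ≈ 0.274

P(green|Urn 1) = 0.5455; P(green|Urn 2) = 0.75; P(green|Urn 3) = 0.6.
Prior × likelihood for each source: 0.31·0.5455=0.1691, 0.23·0.75=0.1725, 0.46·0.6=0.2760. Summing gives P(green) = 0.61759.
P(Urn 1 | green) = 0.1691 / 0.61759 = 0.274.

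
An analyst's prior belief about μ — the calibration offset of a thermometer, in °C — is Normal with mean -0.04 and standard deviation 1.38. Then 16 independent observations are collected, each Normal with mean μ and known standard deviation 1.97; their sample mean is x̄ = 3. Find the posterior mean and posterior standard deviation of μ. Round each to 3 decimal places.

Posterior mean ≈ 2.657; posterior SD ≈ 0.464

With known σ, the Normal prior is conjugate. Weight on the data is w = (n/σ²)/(n/σ² + 1/τ₀²) = 4.12276/(4.12276+0.525100) = 0.88702.
Posterior mean = w·x̄ + (1−w)·μ₀ = 0.88702·3 + 0.11298·-0.04 = 2.657. Posterior variance = 1/(4.12276+0.525100) = 0.215153, so SD = 0.464.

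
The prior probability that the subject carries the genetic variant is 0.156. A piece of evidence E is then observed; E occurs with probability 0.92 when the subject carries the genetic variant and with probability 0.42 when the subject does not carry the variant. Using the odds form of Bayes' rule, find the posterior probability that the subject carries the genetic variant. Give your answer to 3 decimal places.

Prior odds = 0.156/(1−0.156) = 0.18483. In log-odds, ln(0.18483) = -1.6883.
Add log likelihood ratio: ln(2.1905) = 0.78412.
Posterior log-odds = -0.90418, so posterior odds = exp(-0.90418) = 0.40487. Converting, P(H|E) = 0.40487/1.4049 = 0.288.

Posterior probability ≈ 0.288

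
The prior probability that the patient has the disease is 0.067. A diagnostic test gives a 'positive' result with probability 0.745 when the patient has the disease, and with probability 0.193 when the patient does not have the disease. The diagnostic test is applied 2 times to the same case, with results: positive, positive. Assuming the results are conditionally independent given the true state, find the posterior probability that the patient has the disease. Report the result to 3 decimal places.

With H the event that the patient has the disease, the joint likelihood of the observed sequence is P(data|H) = 0.745·0.745 = 0.55502 and P(data|¬H) = 0.193·0.193 = 0.037249.
Bayes: P(H|data) = 0.067·0.55502 / (0.067·0.55502 + 0.933·0.037249) = 0.037187/0.071940 = 0.5169.

Posterior P(H) ≈ 0.517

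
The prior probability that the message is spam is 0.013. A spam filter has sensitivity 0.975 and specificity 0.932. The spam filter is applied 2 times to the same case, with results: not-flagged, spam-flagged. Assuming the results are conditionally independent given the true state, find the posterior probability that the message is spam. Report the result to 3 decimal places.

Let H be the event that the message is spam; start with P(H) = 0.013. P('spam-flagged'|H) = 0.975, P('spam-flagged'|¬H) = 0.068.
Update on result 1 ('not-flagged'): P(H) ← 0.025·0.0130 / (0.025·0.0130 + 0.932·0.9870) = 0.00032500/0.92021 = 0.0004.
Update on result 2 ('spam-flagged'): P(H) ← 0.975·0.0004 / (0.975·0.0004 + 0.068·0.9996) = 0.00034435/0.068320 = 0.0050.

Posterior P(H) ≈ 0.005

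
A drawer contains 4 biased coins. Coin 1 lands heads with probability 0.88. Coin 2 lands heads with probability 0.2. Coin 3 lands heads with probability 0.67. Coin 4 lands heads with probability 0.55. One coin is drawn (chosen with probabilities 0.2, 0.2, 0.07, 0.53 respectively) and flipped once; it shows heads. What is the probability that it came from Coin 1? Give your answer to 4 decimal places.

Posterior probability ≈ 0.3175

Tabulate prior·likelihood by source: [1] prior 0.2, lik 0.88, product 0.1760; [2] prior 0.2, lik 0.2, product 0.04000; [3] prior 0.07, lik 0.67, product 0.04690; [4] prior 0.53, lik 0.55, product 0.2915.
Normalizing constant = 0.55440; the posterior for Coin 1 is its product over the sum, 0.1760/0.55440 = 0.3175.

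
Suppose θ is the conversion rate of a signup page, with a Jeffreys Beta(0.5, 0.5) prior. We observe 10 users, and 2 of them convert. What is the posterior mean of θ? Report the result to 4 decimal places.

Posterior mean ≈ 0.2273

The binomial likelihood is conjugate to the Beta prior: with 2 successes and 8 failures, the posterior is Beta(0.5+2, 0.5+8) = Beta(2.5, 8.5).
Posterior mean = α/(α+β) = 2.5/11 = 0.2273.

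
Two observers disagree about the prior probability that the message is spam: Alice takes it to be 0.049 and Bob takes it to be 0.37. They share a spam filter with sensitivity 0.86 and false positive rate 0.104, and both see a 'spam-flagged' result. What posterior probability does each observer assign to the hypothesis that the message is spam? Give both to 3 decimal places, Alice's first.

Alice: 0.299; Bob: 0.829

The likelihood ratio for a 'spam-flagged' result is 0.86/0.104 = 8.2692.
Alice: prior odds 0.049/0.951 = 0.051525; posterior odds 0.42607; posterior probability 0.299.
Bob: prior odds 0.37/0.63 = 0.58730; posterior odds 4.8565; posterior probability 0.829.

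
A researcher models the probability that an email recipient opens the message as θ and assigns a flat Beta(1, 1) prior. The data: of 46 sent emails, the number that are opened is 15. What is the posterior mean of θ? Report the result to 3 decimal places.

Posterior mean ≈ 0.333

The binomial likelihood is conjugate to the Beta prior: with 15 successes and 31 failures, the posterior is Beta(1+15, 1+31) = Beta(16, 32).
Posterior mean = α/(α+β) = 16/48 = 0.333.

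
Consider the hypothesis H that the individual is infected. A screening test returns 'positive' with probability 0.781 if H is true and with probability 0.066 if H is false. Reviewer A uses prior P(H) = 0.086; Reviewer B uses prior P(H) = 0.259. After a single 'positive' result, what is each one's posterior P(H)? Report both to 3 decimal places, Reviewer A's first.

P('+'|H) = 0.781, P('+'|¬H) = 0.066.
Reviewer A: numerator 0.781·0.086 = 0.067166; evidence = 0.067166+0.066·0.914 = 0.12749; posterior = 0.527.
Reviewer B: numerator 0.781·0.259 = 0.20228; evidence = 0.20228+0.066·0.741 = 0.25118; posterior = 0.805.

Reviewer A: 0.527; Reviewer B: 0.805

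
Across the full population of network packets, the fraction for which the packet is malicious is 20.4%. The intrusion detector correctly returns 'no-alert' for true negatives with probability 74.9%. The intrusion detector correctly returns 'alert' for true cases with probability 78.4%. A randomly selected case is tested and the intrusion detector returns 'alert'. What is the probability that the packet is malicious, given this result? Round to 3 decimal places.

P(H | E) ≈ 0.445

Let H be the event that the packet is malicious. P(H) = 0.204, so P(¬H) = 0.796. With E the 'alert' result, P(E|H) = 0.784 and P(E|¬H) = 0.251.
P(E) = 0.784·0.204 + 0.251·0.796 = 0.15994 + 0.19980 = 0.35973.
By Bayes' theorem, P(H|E) = 0.15994 / 0.35973 = 0.445.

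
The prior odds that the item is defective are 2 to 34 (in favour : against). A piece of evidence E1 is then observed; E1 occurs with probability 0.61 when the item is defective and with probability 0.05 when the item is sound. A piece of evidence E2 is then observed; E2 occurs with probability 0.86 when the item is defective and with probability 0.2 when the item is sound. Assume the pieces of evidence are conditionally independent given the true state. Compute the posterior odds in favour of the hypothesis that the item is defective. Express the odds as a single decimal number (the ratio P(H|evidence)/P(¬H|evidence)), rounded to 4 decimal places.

Prior odds = 2/34 = 0.058824. In log-odds, ln(0.058824) = -2.8332.
Add log likelihood ratios: ln(12.200) + ln(4.3000) = 3.9601.
Posterior log-odds = 1.1268, so posterior odds = exp(1.1268) = 3.0859.

Posterior odds ≈ 3.0859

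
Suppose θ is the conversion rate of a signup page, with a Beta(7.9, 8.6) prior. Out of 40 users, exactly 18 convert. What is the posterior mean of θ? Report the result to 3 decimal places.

Posterior mean ≈ 0.458

Observing 18 successes and 22 failures updates Beta(7.9, 8.6) by adding the success and failure counts to the two shape parameters: α = 7.9+18 = 25.9, β = 8.6+22 = 30.6.
Posterior mean = α/(α+β) = 25.9/56.5 = 0.458.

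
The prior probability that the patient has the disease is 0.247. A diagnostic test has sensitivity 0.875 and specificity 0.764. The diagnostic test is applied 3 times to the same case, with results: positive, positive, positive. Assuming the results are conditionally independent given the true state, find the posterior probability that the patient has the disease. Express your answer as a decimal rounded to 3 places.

Posterior P(H) ≈ 0.944

Let H be the event that the patient has the disease; start with P(H) = 0.247. P('positive'|H) = 0.875, P('positive'|¬H) = 0.236.
Update on result 1 ('positive'): P(H) ← 0.875·0.2470 / (0.875·0.2470 + 0.236·0.7530) = 0.21613/0.39383 = 0.5488.
Update on result 2 ('positive'): P(H) ← 0.875·0.5488 / (0.875·0.5488 + 0.236·0.4512) = 0.48018/0.58667 = 0.8185.
Update on result 3 ('positive'): P(H) ← 0.875·0.8185 / (0.875·0.8185 + 0.236·0.1815) = 0.71617/0.75901 = 0.9436.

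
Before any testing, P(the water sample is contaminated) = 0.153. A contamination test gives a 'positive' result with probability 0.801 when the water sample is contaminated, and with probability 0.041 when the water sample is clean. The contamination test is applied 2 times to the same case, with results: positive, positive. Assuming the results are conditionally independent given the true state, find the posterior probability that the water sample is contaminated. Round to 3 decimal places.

Posterior P(H) ≈ 0.986

Let H be the event that the water sample is contaminated; start with P(H) = 0.153. P('positive'|H) = 0.801, P('positive'|¬H) = 0.041.
Update on result 1 ('positive'): P(H) ← 0.801·0.1530 / (0.801·0.1530 + 0.041·0.8470) = 0.12255/0.15728 = 0.7792.
Update on result 2 ('positive'): P(H) ← 0.801·0.7792 / (0.801·0.7792 + 0.041·0.2208) = 0.62414/0.63319 = 0.9857.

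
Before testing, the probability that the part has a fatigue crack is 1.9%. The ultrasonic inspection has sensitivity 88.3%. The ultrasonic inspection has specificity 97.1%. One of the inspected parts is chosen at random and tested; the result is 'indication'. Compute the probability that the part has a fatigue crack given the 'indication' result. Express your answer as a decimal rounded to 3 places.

P(H | E) ≈ 0.371

Write H for 'the part has a fatigue crack'. Prior odds H:¬H = 0.019/0.981 = 0.019368. For the 'indication' outcome, the likelihood ratio is 0.883/0.029 = 30.448.
Posterior odds = 0.019368 × 30.448 = 0.58972, so P(H|E) = 0.58972/(1+0.58972) = 0.371.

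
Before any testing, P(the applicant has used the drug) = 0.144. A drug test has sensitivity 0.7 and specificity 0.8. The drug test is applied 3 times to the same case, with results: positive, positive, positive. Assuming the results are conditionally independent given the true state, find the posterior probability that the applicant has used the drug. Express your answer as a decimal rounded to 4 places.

Posterior P(H) ≈ 0.8782

Let H be the event that the applicant has used the drug; start with P(H) = 0.144. P('positive'|H) = 0.7, P('positive'|¬H) = 0.2.
Update on result 1 ('positive'): P(H) ← 0.7·0.1440 / (0.7·0.1440 + 0.2·0.8560) = 0.10080/0.27200 = 0.3706.
Update on result 2 ('positive'): P(H) ← 0.7·0.3706 / (0.7·0.3706 + 0.2·0.6294) = 0.25941/0.38529 = 0.6733.
Update on result 3 ('positive'): P(H) ← 0.7·0.6733 / (0.7·0.6733 + 0.2·0.3267) = 0.47130/0.53664 = 0.8782.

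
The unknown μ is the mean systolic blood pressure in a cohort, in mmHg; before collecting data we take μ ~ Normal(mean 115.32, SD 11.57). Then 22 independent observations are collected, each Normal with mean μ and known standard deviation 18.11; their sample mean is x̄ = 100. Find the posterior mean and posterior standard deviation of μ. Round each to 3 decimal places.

Prior precision 1/τ₀² = 1/11.57² = 0.00747022; data precision n/σ² = 22/18.11² = 0.0670789.
Posterior precision = 0.00747022 + 0.0670789 = 0.0745491, giving posterior SD = 1/√0.0745491 = 3.663.
Posterior mean = (0.00747022·115.32 + 0.0670789·100) / 0.0745491 = 101.535.

Posterior mean ≈ 101.535; posterior SD ≈ 3.663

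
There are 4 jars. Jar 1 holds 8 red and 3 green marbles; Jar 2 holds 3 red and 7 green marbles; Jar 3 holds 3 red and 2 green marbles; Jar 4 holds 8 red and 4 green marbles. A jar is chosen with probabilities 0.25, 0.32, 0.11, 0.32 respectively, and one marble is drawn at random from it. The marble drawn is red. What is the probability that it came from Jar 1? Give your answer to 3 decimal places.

Posterior probability ≈ 0.326

Tabulate prior·likelihood by source: [1] prior 0.25, lik 0.7273, product 0.1818; [2] prior 0.32, lik 0.3, product 0.09600; [3] prior 0.11, lik 0.6, product 0.06600; [4] prior 0.32, lik 0.6667, product 0.2133.
Normalizing constant = 0.55715; the posterior for Jar 1 is its product over the sum, 0.1818/0.55715 = 0.326.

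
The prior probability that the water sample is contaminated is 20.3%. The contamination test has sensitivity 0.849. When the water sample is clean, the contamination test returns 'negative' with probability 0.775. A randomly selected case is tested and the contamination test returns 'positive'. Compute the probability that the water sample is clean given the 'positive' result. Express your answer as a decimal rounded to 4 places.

P(¬H | E) ≈ 0.5099

Let H be the event that the water sample is contaminated. P(H) = 0.203, so P(¬H) = 0.797. With E the 'positive' result, P(E|H) = 0.849 and P(E|¬H) = 0.225.
P(E) = 0.849·0.203 + 0.225·0.797 = 0.17235 + 0.17932 = 0.35167.
By Bayes' theorem, P(H|E) = 0.17235 / 0.35167 = 0.4901. Hence P(¬H|E) = 1 − 0.4901 = 0.5099.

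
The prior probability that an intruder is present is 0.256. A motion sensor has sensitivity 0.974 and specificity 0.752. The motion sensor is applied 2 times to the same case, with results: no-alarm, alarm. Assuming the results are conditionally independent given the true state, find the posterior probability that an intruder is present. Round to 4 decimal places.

Let H be the event that an intruder is present; start with P(H) = 0.256. P('alarm'|H) = 0.974, P('alarm'|¬H) = 0.248.
Update on result 1 ('no-alarm'): P(H) ← 0.026·0.2560 / (0.026·0.2560 + 0.752·0.7440) = 0.0066560/0.56614 = 0.0118.
Update on result 2 ('alarm'): P(H) ← 0.974·0.0118 / (0.974·0.0118 + 0.248·0.9882) = 0.011451/0.25654 = 0.0446.

Posterior P(H) ≈ 0.0446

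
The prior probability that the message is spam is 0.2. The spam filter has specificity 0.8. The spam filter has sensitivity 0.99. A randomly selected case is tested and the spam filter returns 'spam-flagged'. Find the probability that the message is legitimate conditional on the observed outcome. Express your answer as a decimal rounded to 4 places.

Write H for 'the message is spam'. Prior odds H:¬H = 0.2/0.8 = 0.25000. For the 'spam-flagged' outcome, the likelihood ratio is 0.99/0.2 = 4.9500.
Posterior odds = 0.25000 × 4.9500 = 1.2375, so P(H|E) = 1.2375/(1+1.2375) = 0.5531. Then P(¬H|E) = 1 − 0.5531 = 0.4469.

P(¬H | E) ≈ 0.4469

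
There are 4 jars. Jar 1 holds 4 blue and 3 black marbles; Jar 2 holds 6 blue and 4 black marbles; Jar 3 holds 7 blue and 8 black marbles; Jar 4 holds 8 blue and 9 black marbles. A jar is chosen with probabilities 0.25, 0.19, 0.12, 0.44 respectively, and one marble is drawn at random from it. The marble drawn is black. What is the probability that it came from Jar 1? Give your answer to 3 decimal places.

Tabulate prior·likelihood by source: [1] prior 0.25, lik 0.4286, product 0.1071; [2] prior 0.19, lik 0.4, product 0.07600; [3] prior 0.12, lik 0.5333, product 0.06400; [4] prior 0.44, lik 0.5294, product 0.2329.
Normalizing constant = 0.48008; the posterior for Jar 1 is its product over the sum, 0.1071/0.48008 = 0.223.

Posterior probability ≈ 0.223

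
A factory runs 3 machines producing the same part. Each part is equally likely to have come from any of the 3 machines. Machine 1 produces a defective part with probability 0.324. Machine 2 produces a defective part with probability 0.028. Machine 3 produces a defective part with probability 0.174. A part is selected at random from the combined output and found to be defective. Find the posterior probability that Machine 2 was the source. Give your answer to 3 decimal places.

Tabulate prior·likelihood by source: [1] prior 0.333333, lik 0.324, product 0.1080; [2] prior 0.333333, lik 0.028, product 0.009333; [3] prior 0.333333, lik 0.174, product 0.05800.
Normalizing constant = 0.17533; the posterior for Machine 2 is its product over the sum, 0.009333/0.17533 = 0.053.

Posterior probability ≈ 0.053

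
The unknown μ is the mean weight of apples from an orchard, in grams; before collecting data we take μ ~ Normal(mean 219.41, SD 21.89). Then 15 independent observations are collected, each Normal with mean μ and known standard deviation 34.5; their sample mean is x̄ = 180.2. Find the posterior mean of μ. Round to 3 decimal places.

Prior precision 1/τ₀² = 1/21.89² = 0.00208693; data precision n/σ² = 15/34.5² = 0.0126024.
Posterior precision = 0.00208693 + 0.0126024 = 0.0146893.
Posterior mean = (0.00208693·219.41 + 0.0126024·180.2) / 0.0146893 = 185.771.

Posterior mean ≈ 185.771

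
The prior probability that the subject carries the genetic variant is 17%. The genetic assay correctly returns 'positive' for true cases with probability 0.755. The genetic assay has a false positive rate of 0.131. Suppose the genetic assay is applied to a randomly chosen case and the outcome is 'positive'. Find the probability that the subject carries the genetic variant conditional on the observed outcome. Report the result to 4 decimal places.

Let H be the event that the subject carries the genetic variant. P(H) = 0.17, so P(¬H) = 0.83. With E the 'positive' result, P(E|H) = 0.755 and P(E|¬H) = 0.131.
P(E) = 0.755·0.17 + 0.131·0.83 = 0.12835 + 0.10873 = 0.23708.
By Bayes' theorem, P(H|E) = 0.12835 / 0.23708 = 0.5414.

P(H | E) ≈ 0.5414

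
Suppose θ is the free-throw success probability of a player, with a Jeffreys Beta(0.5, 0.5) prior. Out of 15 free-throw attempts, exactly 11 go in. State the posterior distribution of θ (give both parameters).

Observing 11 successes and 4 failures updates Beta(0.5, 0.5) by adding the success and failure counts to the two shape parameters: α = 0.5+11 = 11.5, β = 0.5+4 = 4.5.

Posterior: Beta(11.5, 4.5)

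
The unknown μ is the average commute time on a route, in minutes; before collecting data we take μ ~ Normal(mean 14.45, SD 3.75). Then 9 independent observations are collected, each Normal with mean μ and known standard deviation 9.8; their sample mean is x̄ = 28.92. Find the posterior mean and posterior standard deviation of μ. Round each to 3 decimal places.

With known σ, the Normal prior is conjugate. Weight on the data is w = (n/σ²)/(n/σ² + 1/τ₀²) = 0.0937110/(0.0937110+0.0711111) = 0.56856.
Posterior mean = w·x̄ + (1−w)·μ₀ = 0.56856·28.92 + 0.43144·14.45 = 22.677. Posterior variance = 1/(0.0937110+0.0711111) = 6.06715, so SD = 2.463.

Posterior mean ≈ 22.677; posterior SD ≈ 2.463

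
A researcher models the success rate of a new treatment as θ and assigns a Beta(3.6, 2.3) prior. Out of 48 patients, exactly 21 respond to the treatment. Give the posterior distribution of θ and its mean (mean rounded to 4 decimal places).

Posterior: Beta(24.6, 29.3); mean ≈ 0.4564

Observing 21 successes and 27 failures updates Beta(3.6, 2.3) by adding the success and failure counts to the two shape parameters: α = 3.6+21 = 24.6, β = 2.3+27 = 29.3.
Posterior mean = α/(α+β) = 24.6/53.9 = 0.4564.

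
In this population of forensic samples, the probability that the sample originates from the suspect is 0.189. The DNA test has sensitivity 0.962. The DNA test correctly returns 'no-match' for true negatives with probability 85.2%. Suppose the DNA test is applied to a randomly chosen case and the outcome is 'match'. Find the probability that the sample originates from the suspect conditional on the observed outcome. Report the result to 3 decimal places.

Let H be the event that the sample originates from the suspect. P(H) = 0.189, so P(¬H) = 0.811. With E the 'match' result, P(E|H) = 0.962 and P(E|¬H) = 0.148.
P(E) = 0.962·0.189 + 0.148·0.811 = 0.18182 + 0.12003 = 0.30185.
By Bayes' theorem, P(H|E) = 0.18182 / 0.30185 = 0.602.

P(H | E) ≈ 0.602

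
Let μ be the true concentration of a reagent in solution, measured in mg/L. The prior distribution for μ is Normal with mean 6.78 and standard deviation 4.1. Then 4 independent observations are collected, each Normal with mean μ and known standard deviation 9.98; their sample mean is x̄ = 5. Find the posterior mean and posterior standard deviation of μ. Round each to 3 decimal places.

Posterior mean ≈ 6.063; posterior SD ≈ 3.168

Prior precision 1/τ₀² = 1/4.1² = 0.0594884; data precision n/σ² = 4/9.98² = 0.0401605.
Posterior precision = 0.0594884 + 0.0401605 = 0.0996489, giving posterior SD = 1/√0.0996489 = 3.168.
Posterior mean = (0.0594884·6.78 + 0.0401605·5) / 0.0996489 = 6.063.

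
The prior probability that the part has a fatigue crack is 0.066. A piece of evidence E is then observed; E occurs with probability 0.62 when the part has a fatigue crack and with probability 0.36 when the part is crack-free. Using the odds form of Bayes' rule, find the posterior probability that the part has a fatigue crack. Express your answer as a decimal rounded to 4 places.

Posterior probability ≈ 0.1085

Prior odds = 0.066/(1−0.066) = 0.070664.
Likelihood ratio for E = 0.62/0.36 = 1.7222.
Posterior odds = prior odds × LR = 0.12170.
Posterior probability = odds/(1+odds) = 0.12170/1.1217 = 0.1085.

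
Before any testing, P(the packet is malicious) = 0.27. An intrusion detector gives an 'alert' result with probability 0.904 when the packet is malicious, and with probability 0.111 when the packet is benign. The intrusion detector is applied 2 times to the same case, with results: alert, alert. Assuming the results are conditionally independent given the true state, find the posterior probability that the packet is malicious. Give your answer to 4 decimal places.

Posterior P(H) ≈ 0.9608

Let H be the event that the packet is malicious; start with P(H) = 0.27. P('alert'|H) = 0.904, P('alert'|¬H) = 0.111.
Update on result 1 ('alert'): P(H) ← 0.904·0.2700 / (0.904·0.2700 + 0.111·0.7300) = 0.24408/0.32511 = 0.7508.
Update on result 2 ('alert'): P(H) ← 0.904·0.7508 / (0.904·0.7508 + 0.111·0.2492) = 0.67869/0.70635 = 0.9608.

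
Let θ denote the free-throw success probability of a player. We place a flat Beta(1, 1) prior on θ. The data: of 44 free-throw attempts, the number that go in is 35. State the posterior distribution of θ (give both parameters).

Posterior: Beta(36, 10)

Observing 35 successes and 9 failures updates Beta(1, 1) by adding the success and failure counts to the two shape parameters: α = 1+35 = 36, β = 1+9 = 10.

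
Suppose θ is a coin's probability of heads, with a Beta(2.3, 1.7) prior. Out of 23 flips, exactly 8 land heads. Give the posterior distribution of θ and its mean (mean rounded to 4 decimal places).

Observing 8 successes and 15 failures updates Beta(2.3, 1.7) by adding the success and failure counts to the two shape parameters: α = 2.3+8 = 10.3, β = 1.7+15 = 16.7.
E[θ | data] = 10.3/(10.3+16.7) = 0.3815.

Posterior: Beta(10.3, 16.7); mean ≈ 0.3815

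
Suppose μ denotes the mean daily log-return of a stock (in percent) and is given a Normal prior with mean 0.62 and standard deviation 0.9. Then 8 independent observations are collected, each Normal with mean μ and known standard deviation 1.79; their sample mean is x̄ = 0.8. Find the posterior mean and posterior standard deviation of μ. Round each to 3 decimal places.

Posterior mean ≈ 0.740; posterior SD ≈ 0.518

With known σ, the Normal prior is conjugate. Weight on the data is w = (n/σ²)/(n/σ² + 1/τ₀²) = 2.49680/(2.49680+1.23457) = 0.66914.
Posterior mean = w·x̄ + (1−w)·μ₀ = 0.66914·0.8 + 0.33086·0.62 = 0.740. Posterior variance = 1/(2.49680+1.23457) = 0.267998, so SD = 0.518.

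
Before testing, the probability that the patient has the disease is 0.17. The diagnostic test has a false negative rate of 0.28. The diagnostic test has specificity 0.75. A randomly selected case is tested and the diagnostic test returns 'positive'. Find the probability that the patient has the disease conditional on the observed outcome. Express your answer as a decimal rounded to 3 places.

Write H for 'the patient has the disease'. Prior odds H:¬H = 0.17/0.83 = 0.20482. For the 'positive' outcome, the likelihood ratio is 0.72/0.25 = 2.8800.
Posterior odds = 0.20482 × 2.8800 = 0.58988, so P(H|E) = 0.58988/(1+0.58988) = 0.371.

P(H | E) ≈ 0.371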